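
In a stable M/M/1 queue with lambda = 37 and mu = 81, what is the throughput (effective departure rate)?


For a stable queue (lambda < mu), throughput = lambda = 37 per hour

37 per hour


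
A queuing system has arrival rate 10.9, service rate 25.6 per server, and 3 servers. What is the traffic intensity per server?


rho = lambda / (c * mu) = 10.9 / (3 * 25.6) = 0.1419

0.1419


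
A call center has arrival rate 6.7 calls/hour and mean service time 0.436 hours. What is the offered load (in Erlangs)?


Offered load a = lambda * E[S] = 6.7 * 0.436 = 2.92 Erlangs

2.92 Erlangs


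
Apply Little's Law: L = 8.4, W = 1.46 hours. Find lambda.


lambda = L / W = 8.4 / 1.46 = 5.75 per hour

5.75 per hour


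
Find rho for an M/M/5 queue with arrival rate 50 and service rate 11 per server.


rho = lambda/(c*mu) = 50/(5*11) = 0.9091

0.9091


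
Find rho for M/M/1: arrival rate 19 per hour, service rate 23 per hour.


rho = lambda/mu = 19/23 = 0.8261

0.8261


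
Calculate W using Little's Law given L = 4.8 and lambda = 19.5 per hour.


W = L / lambda = 4.8 / 19.5 = 0.2462 hours

0.2462 hours


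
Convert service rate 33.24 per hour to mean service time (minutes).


Mean service time = 60/mu = 60/33.24 = 1.81 minutes

1.81 minutes


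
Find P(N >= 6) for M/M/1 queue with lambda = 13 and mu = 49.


P(N >= 6) = rho^6 = (13/49)^6 = 0.0003

0.0003


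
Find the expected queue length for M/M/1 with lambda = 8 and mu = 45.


rho = 8/45; Lq = rho^2/(1-rho) = 0.04

0.04


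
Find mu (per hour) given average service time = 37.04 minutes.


mu = 60 / avg_service_time = 60 / 37.04 = 1.62 per hour

1.62 per hour


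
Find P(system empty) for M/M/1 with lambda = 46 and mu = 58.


P0 = 1 - rho = 1 - 46/58 = 0.2069

0.2069


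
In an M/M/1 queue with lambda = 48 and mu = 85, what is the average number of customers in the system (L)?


rho = 48/85; L = rho/(1-rho) = 1.3

1.3


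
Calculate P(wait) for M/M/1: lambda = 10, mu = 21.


P(wait) = rho = lambda/mu = 10/21 = 0.4762

0.4762


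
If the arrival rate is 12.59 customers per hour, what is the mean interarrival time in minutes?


Mean interarrival time = 60/lambda = 60/12.59 = 4.77 minutes

4.77 minutes


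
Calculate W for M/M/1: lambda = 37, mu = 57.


W = 1/(mu - lambda) = 1/(57 - 37) = 0.05 hours

0.05 hours


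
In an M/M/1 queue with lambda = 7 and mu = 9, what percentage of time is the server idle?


Idle fraction = (1 - rho) * 100 = (1 - 7/9) * 100 = 22.2%

22.2%


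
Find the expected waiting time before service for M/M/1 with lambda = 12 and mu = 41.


rho = 12/41; Wq = rho/(mu - lambda) = 0.0101 hours

0.0101 hours


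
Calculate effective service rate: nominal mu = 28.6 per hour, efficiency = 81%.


Effective rate = mu * efficiency = 28.6 * 0.81 = 23.17 per hour

23.17 per hour


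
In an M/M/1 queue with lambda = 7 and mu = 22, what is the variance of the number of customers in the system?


rho = 7/22; Var(N) = rho/(1-rho)^2 = 0.68

0.68


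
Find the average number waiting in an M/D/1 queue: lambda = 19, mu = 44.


M/D/1: Lq = rho^2 / (2*(1-rho)) where rho = 19/44; Lq = 0.16

0.16


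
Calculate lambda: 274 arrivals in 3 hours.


lambda = total arrivals / time = 274 / 3 = 91.33 per hour

91.33 per hour


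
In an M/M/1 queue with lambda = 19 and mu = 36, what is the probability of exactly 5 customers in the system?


rho = 19/36; P(n) = (1-rho)*rho^n = (1-19/36)*(19/36)^5 = 0.0193

0.0193


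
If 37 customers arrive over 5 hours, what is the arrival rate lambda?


lambda = total arrivals / time = 37 / 5 = 7.4 per hour

7.4 per hour


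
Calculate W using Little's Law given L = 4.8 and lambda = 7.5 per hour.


W = L / lambda = 4.8 / 7.5 = 0.64 hours

0.64 hours


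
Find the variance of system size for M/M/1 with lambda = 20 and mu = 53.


rho = 20/53; Var(N) = rho/(1-rho)^2 = 0.97

0.97


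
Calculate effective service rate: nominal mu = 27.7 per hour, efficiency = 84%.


Effective rate = mu * efficiency = 27.7 * 0.84 = 23.27 per hour

23.27 per hour


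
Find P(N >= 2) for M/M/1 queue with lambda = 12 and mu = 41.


P(N >= 2) = rho^2 = (12/41)^2 = 0.0857

0.0857


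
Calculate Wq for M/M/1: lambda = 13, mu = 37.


rho = 13/37; Wq = rho/(mu - lambda) = 0.0146 hours

0.0146 hours


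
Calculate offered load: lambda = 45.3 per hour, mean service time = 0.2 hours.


Offered load a = lambda * E[S] = 45.3 * 0.2 = 9.06 Erlangs

9.06 Erlangs


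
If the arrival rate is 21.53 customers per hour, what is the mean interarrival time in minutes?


Mean interarrival time = 60/lambda = 60/21.53 = 2.79 minutes

2.79 minutes


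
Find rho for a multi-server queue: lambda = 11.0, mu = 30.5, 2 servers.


rho = lambda / (c * mu) = 11.0 / (2 * 30.5) = 0.1803

0.1803


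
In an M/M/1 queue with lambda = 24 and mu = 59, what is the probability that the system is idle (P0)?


P0 = 1 - rho = 1 - 24/59 = 0.5932

0.5932


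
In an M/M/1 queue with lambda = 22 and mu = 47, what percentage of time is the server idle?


Idle fraction = (1 - rho) * 100 = (1 - 22/47) * 100 = 53.2%

53.2%


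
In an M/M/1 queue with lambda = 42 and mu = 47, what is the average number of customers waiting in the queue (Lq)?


rho = 42/47; Lq = rho^2/(1-rho) = 7.51

7.51


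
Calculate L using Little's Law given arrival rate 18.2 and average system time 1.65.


L = lambda * W = 18.2 * 1.65 = 30.03

30.03


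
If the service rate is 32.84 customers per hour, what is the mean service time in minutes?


Mean service time = 60/mu = 60/32.84 = 1.83 minutes

1.83 minutes


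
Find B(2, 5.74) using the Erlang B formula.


B(N,A) = (A^N/N!) / sum(A^k/k!, k=0..N) with N=2, A=5.74 = 0.7097

0.7097


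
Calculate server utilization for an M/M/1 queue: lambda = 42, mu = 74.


rho = lambda/mu = 42/74 = 0.5676

0.5676


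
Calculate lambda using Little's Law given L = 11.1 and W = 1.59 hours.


lambda = L / W = 11.1 / 1.59 = 6.98 per hour

6.98 per hour


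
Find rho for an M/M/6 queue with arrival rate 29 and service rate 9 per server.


rho = lambda/(c*mu) = 29/(6*9) = 0.537

0.537


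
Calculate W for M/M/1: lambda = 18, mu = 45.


W = 1/(mu - lambda) = 1/(45 - 18) = 0.037 hours

0.037 hours


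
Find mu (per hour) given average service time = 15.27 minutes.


mu = 60 / avg_service_time = 60 / 15.27 = 3.93 per hour

3.93 per hour


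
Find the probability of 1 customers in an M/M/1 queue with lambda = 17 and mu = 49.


rho = 17/49; P(n) = (1-rho)*rho^n = (1-17/49)*(17/49)^1 = 0.2266

0.2266


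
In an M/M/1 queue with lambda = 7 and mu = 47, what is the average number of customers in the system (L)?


rho = 7/47; L = rho/(1-rho) = 0.17

0.17


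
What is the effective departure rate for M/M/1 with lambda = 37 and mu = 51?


For a stable queue (lambda < mu), throughput = lambda = 37 per hour

37 per hour


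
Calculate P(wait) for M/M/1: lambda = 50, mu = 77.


P(wait) = rho = lambda/mu = 50/77 = 0.6494

0.6494


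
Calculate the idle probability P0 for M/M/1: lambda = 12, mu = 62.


P0 = 1 - rho = 1 - 12/62 = 0.8065

0.8065


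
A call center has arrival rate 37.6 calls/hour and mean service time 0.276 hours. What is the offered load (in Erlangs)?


Offered load a = lambda * E[S] = 37.6 * 0.276 = 10.38 Erlangs

10.38 Erlangs


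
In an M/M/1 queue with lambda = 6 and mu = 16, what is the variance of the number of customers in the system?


rho = 6/16; Var(N) = rho/(1-rho)^2 = 0.96

0.96


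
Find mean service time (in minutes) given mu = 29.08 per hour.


Mean service time = 60/mu = 60/29.08 = 2.06 minutes

2.06 minutes


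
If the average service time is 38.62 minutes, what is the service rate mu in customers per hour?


mu = 60 / avg_service_time = 60 / 38.62 = 1.55 per hour

1.55 per hour


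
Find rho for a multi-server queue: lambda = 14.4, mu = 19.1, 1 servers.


rho = lambda / (c * mu) = 14.4 / (1 * 19.1) = 0.7539

0.7539


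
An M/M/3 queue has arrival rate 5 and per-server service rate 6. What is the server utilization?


rho = lambda/(c*mu) = 5/(3*6) = 0.2778

0.2778


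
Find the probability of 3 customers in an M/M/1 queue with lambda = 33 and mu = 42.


rho = 33/42; P(n) = (1-rho)*rho^n = (1-33/42)*(33/42)^3 = 0.1039

0.1039


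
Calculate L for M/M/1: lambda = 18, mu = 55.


rho = 18/55; L = rho/(1-rho) = 0.49

0.49


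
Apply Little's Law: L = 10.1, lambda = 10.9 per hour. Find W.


W = L / lambda = 10.1 / 10.9 = 0.9266 hours

0.9266 hours


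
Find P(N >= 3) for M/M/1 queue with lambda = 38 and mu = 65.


P(N >= 3) = rho^3 = (38/65)^3 = 0.1998

0.1998


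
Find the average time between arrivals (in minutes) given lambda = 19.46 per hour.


Mean interarrival time = 60/lambda = 60/19.46 = 3.08 minutes

3.08 minutes


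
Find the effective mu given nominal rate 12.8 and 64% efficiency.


Effective rate = mu * efficiency = 12.8 * 0.64 = 8.19 per hour

8.19 per hour


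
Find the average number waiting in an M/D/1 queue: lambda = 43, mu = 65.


M/D/1: Lq = rho^2 / (2*(1-rho)) where rho = 43/65; Lq = 0.65

0.65


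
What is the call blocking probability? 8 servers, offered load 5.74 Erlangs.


B(N,A) = (A^N/N!) / sum(A^k/k!, k=0..N) with N=8, A=5.74 = 0.1076

0.1076


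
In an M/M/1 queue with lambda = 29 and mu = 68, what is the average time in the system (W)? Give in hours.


W = 1/(mu - lambda) = 1/(68 - 29) = 0.0256 hours

0.0256 hours


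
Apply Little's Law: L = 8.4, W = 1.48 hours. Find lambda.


lambda = L / W = 8.4 / 1.48 = 5.68 per hour

5.68 per hour


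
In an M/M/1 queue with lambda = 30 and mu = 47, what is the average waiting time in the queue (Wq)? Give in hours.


rho = 30/47; Wq = rho/(mu - lambda) = 0.0375 hours

0.0375 hours


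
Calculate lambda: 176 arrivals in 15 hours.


lambda = total arrivals / time = 176 / 15 = 11.73 per hour

11.73 per hour


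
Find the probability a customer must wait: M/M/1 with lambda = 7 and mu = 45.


P(wait) = rho = lambda/mu = 7/45 = 0.1556

0.1556


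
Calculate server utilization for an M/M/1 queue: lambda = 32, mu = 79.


rho = lambda/mu = 32/79 = 0.4051

0.4051


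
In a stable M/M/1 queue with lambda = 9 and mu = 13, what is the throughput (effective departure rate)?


For a stable queue (lambda < mu), throughput = lambda = 9 per hour

9 per hour


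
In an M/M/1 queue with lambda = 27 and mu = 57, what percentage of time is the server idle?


Idle fraction = (1 - rho) * 100 = (1 - 27/57) * 100 = 52.6%

52.6%


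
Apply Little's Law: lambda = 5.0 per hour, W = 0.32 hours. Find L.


L = lambda * W = 5.0 * 0.32 = 1.6

1.6


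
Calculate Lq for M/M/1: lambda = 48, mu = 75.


rho = 48/75; Lq = rho^2/(1-rho) = 1.14

1.14


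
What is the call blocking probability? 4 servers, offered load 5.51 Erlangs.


B(N,A) = (A^N/N!) / sum(A^k/k!, k=0..N) with N=4, A=5.51 = 0.4365

0.4365


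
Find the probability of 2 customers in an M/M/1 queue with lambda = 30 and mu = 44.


rho = 30/44; P(n) = (1-rho)*rho^n = (1-30/44)*(30/44)^2 = 0.1479

0.1479


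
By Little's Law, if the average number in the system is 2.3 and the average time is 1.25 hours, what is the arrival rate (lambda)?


lambda = L / W = 2.3 / 1.25 = 1.84 per hour

1.84 per hour


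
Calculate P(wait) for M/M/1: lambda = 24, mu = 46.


P(wait) = rho = lambda/mu = 24/46 = 0.5217

0.5217


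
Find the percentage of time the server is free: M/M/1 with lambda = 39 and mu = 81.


Idle fraction = (1 - rho) * 100 = (1 - 39/81) * 100 = 51.9%

51.9%


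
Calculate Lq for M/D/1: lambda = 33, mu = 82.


M/D/1: Lq = rho^2 / (2*(1-rho)) where rho = 33/82; Lq = 0.14

0.14


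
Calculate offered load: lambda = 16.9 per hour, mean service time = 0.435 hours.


Offered load a = lambda * E[S] = 16.9 * 0.435 = 7.35 Erlangs

7.35 Erlangs


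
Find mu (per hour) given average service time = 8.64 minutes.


mu = 60 / avg_service_time = 60 / 8.64 = 6.94 per hour

6.94 per hour


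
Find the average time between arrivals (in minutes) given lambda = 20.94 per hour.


Mean interarrival time = 60/lambda = 60/20.94 = 2.87 minutes

2.87 minutes


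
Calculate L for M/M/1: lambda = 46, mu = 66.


rho = 46/66; L = rho/(1-rho) = 2.3

2.3


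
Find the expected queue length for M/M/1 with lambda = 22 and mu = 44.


rho = 22/44; Lq = rho^2/(1-rho) = 0.5

0.5


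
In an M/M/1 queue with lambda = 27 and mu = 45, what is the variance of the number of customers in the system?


rho = 27/45; Var(N) = rho/(1-rho)^2 = 3.75

3.75


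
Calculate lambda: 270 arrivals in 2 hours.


lambda = total arrivals / time = 270 / 2 = 135.0 per hour

135.0 per hour


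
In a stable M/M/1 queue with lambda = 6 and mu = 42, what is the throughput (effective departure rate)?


For a stable queue (lambda < mu), throughput = lambda = 6 per hour

6 per hour


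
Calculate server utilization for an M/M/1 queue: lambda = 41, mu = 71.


rho = lambda/mu = 41/71 = 0.5775

0.5775


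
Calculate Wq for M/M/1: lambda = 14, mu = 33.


rho = 14/33; Wq = rho/(mu - lambda) = 0.0223 hours

0.0223 hours


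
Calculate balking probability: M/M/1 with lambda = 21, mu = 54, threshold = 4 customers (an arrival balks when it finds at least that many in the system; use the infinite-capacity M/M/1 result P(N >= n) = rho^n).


P(N >= 4) = rho^4 = (21/54)^4 = 0.0229

0.0229


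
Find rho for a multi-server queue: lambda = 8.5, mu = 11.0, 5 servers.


rho = lambda / (c * mu) = 8.5 / (5 * 11.0) = 0.1545

0.1545


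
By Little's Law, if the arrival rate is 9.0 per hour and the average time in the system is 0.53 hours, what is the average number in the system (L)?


L = lambda * W = 9.0 * 0.53 = 4.77

4.77


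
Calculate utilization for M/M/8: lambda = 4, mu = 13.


rho = lambda/(c*mu) = 4/(8*13) = 0.0385

0.0385


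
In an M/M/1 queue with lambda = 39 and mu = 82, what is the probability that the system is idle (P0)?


P0 = 1 - rho = 1 - 39/82 = 0.5244

0.5244


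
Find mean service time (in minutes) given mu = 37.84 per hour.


Mean service time = 60/mu = 60/37.84 = 1.59 minutes

1.59 minutes


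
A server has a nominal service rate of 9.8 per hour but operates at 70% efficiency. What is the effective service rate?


Effective rate = mu * efficiency = 9.8 * 0.7 = 6.86 per hour

6.86 per hour


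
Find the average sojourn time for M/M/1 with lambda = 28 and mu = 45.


W = 1/(mu - lambda) = 1/(45 - 28) = 0.0588 hours

0.0588 hours


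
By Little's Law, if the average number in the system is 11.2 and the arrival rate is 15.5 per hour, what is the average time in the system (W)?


W = L / lambda = 11.2 / 15.5 = 0.7226 hours

0.7226 hours


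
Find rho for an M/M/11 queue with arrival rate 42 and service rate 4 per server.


rho = lambda/(c*mu) = 42/(11*4) = 0.9545

0.9545


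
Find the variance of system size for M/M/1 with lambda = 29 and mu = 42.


rho = 29/42; Var(N) = rho/(1-rho)^2 = 7.21

7.21


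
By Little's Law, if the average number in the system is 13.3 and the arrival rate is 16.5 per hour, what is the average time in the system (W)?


W = L / lambda = 13.3 / 16.5 = 0.8061 hours

0.8061 hours


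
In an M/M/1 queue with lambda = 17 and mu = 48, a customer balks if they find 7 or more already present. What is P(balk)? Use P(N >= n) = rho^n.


P(N >= 7) = rho^7 = (17/48)^7 = 0.0007

0.0007


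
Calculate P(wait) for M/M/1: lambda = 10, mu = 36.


P(wait) = rho = lambda/mu = 10/36 = 0.2778

0.2778


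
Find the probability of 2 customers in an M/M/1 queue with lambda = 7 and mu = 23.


rho = 7/23; P(n) = (1-rho)*rho^n = (1-7/23)*(7/23)^2 = 0.0644

0.0644


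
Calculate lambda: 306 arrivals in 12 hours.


lambda = total arrivals / time = 306 / 12 = 25.5 per hour

25.5 per hour


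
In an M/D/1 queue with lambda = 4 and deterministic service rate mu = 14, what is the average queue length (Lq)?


M/D/1: Lq = rho^2 / (2*(1-rho)) where rho = 4/14; Lq = 0.06

0.06


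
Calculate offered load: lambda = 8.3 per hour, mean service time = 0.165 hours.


Offered load a = lambda * E[S] = 8.3 * 0.165 = 1.37 Erlangs

1.37 Erlangs


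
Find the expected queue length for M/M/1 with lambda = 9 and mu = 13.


rho = 9/13; Lq = rho^2/(1-rho) = 1.56

1.56


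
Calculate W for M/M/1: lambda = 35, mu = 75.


W = 1/(mu - lambda) = 1/(75 - 35) = 0.025 hours

0.025 hours


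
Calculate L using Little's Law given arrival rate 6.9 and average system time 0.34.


L = lambda * W = 6.9 * 0.34 = 2.35

2.35


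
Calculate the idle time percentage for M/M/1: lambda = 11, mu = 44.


Idle fraction = (1 - rho) * 100 = (1 - 11/44) * 100 = 75.0%

75.0%


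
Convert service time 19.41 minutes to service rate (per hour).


mu = 60 / avg_service_time = 60 / 19.41 = 3.09 per hour

3.09 per hour


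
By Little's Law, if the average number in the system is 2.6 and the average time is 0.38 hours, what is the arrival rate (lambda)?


lambda = L / W = 2.6 / 0.38 = 6.84 per hour

6.84 per hour


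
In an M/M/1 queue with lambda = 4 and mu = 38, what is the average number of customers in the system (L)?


rho = 4/38; L = rho/(1-rho) = 0.12

0.12


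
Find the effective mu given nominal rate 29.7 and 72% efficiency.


Effective rate = mu * efficiency = 29.7 * 0.72 = 21.38 per hour

21.38 per hour


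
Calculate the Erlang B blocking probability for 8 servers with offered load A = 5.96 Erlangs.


B(N,A) = (A^N/N!) / sum(A^k/k!, k=0..N) with N=8, A=5.96 = 0.1197

0.1197


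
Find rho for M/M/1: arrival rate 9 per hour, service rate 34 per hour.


rho = lambda/mu = 9/34 = 0.2647

0.2647


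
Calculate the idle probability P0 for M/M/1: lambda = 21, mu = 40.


P0 = 1 - rho = 1 - 21/40 = 0.475

0.475


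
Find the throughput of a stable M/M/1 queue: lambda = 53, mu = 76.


For a stable queue (lambda < mu), throughput = lambda = 53 per hour

53 per hour


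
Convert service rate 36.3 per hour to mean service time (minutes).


Mean service time = 60/mu = 60/36.3 = 1.65 minutes

1.65 minutes


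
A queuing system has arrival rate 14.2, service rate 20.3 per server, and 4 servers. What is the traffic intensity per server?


rho = lambda / (c * mu) = 14.2 / (4 * 20.3) = 0.1749

0.1749


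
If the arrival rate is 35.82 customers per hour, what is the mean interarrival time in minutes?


Mean interarrival time = 60/lambda = 60/35.82 = 1.68 minutes

1.68 minutes


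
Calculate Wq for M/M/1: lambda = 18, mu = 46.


rho = 18/46; Wq = rho/(mu - lambda) = 0.014 hours

0.014 hours


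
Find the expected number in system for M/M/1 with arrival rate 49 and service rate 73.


rho = 49/73; L = rho/(1-rho) = 2.04

2.04


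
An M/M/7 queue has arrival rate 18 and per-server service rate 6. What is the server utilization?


rho = lambda/(c*mu) = 18/(7*6) = 0.4286

0.4286


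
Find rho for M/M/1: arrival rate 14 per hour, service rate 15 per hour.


rho = lambda/mu = 14/15 = 0.9333

0.9333


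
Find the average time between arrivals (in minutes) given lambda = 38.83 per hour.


Mean interarrival time = 60/lambda = 60/38.83 = 1.55 minutes

1.55 minutes


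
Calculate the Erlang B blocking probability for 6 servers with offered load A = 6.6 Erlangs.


B(N,A) = (A^N/N!) / sum(A^k/k!, k=0..N) with N=6, A=6.6 = 0.3057

0.3057


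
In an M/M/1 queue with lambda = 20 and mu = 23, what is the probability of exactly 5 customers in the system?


rho = 20/23; P(n) = (1-rho)*rho^n = (1-20/23)*(20/23)^5 = 0.0648

0.0648


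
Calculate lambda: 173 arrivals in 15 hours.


lambda = total arrivals / time = 173 / 15 = 11.53 per hour

11.53 per hour


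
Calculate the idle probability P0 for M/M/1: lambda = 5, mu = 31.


P0 = 1 - rho = 1 - 5/31 = 0.8387

0.8387


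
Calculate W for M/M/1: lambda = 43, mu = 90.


W = 1/(mu - lambda) = 1/(90 - 43) = 0.0213 hours

0.0213 hours


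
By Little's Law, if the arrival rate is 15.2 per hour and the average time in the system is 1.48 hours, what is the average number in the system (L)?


L = lambda * W = 15.2 * 1.48 = 22.5

22.5


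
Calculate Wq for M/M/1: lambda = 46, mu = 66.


rho = 46/66; Wq = rho/(mu - lambda) = 0.0348 hours

0.0348 hours


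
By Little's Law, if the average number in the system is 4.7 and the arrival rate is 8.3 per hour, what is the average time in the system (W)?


W = L / lambda = 4.7 / 8.3 = 0.5663 hours

0.5663 hours


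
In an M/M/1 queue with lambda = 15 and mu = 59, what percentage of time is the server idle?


Idle fraction = (1 - rho) * 100 = (1 - 15/59) * 100 = 74.6%

74.6%


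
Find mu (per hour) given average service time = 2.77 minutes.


mu = 60 / avg_service_time = 60 / 2.77 = 21.66 per hour

21.66 per hour


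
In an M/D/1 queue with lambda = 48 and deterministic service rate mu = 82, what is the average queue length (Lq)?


M/D/1: Lq = rho^2 / (2*(1-rho)) where rho = 48/82; Lq = 0.41

0.41


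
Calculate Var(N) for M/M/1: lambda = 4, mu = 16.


rho = 4/16; Var(N) = rho/(1-rho)^2 = 0.44

0.44


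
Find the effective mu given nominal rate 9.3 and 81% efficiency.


Effective rate = mu * efficiency = 9.3 * 0.81 = 7.53 per hour

7.53 per hour


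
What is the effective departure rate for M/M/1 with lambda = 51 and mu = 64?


For a stable queue (lambda < mu), throughput = lambda = 51 per hour

51 per hour


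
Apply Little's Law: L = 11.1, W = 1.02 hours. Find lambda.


lambda = L / W = 11.1 / 1.02 = 10.88 per hour

10.88 per hour


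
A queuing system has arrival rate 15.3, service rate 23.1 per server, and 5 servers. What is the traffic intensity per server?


rho = lambda / (c * mu) = 15.3 / (5 * 23.1) = 0.1325

0.1325


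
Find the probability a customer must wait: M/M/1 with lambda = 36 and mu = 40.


P(wait) = rho = lambda/mu = 36/40 = 0.9

0.9


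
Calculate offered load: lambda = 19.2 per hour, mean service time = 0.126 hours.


Offered load a = lambda * E[S] = 19.2 * 0.126 = 2.42 Erlangs

2.42 Erlangs


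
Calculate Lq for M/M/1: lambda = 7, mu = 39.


rho = 7/39; Lq = rho^2/(1-rho) = 0.04

0.04


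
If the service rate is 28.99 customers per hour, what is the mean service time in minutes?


Mean service time = 60/mu = 60/28.99 = 2.07 minutes

2.07 minutes


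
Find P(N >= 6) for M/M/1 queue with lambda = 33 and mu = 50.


P(N >= 6) = rho^6 = (33/50)^6 = 0.0827

0.0827


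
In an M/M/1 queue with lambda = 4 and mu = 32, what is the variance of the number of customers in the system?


rho = 4/32; Var(N) = rho/(1-rho)^2 = 0.16

0.16


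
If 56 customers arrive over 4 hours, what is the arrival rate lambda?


lambda = total arrivals / time = 56 / 4 = 14.0 per hour

14.0 per hour


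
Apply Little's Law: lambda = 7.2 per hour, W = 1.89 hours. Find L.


L = lambda * W = 7.2 * 1.89 = 13.61

13.61


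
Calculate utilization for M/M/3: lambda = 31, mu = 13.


rho = lambda/(c*mu) = 31/(3*13) = 0.7949

0.7949


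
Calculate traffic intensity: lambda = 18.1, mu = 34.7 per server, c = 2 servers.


rho = lambda / (c * mu) = 18.1 / (2 * 34.7) = 0.2608

0.2608


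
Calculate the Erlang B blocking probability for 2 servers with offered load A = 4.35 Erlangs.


B(N,A) = (A^N/N!) / sum(A^k/k!, k=0..N) with N=2, A=4.35 = 0.6388

0.6388


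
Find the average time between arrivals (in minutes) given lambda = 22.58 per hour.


Mean interarrival time = 60/lambda = 60/22.58 = 2.66 minutes

2.66 minutes


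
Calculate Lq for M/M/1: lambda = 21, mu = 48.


rho = 21/48; Lq = rho^2/(1-rho) = 0.34

0.34


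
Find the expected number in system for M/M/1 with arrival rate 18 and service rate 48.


rho = 18/48; L = rho/(1-rho) = 0.6

0.6


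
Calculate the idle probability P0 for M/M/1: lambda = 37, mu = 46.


P0 = 1 - rho = 1 - 37/46 = 0.1957

0.1957


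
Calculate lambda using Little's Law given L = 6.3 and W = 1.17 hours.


lambda = L / W = 6.3 / 1.17 = 5.38 per hour

5.38 per hour


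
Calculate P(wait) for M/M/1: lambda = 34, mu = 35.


P(wait) = rho = lambda/mu = 34/35 = 0.9714

0.9714


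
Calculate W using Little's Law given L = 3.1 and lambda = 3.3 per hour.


W = L / lambda = 3.1 / 3.3 = 0.9394 hours

0.9394 hours


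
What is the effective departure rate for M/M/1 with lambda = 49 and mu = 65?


For a stable queue (lambda < mu), throughput = lambda = 49 per hour

49 per hour


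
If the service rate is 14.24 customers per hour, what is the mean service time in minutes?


Mean service time = 60/mu = 60/14.24 = 4.21 minutes

4.21 minutes


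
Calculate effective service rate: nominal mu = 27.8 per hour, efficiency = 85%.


Effective rate = mu * efficiency = 27.8 * 0.85 = 23.63 per hour

23.63 per hour


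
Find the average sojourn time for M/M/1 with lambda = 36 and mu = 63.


W = 1/(mu - lambda) = 1/(63 - 36) = 0.037 hours

0.037 hours


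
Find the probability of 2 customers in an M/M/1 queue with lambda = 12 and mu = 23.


rho = 12/23; P(n) = (1-rho)*rho^n = (1-12/23)*(12/23)^2 = 0.1302

0.1302


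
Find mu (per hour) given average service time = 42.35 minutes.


mu = 60 / avg_service_time = 60 / 42.35 = 1.42 per hour

1.42 per hour


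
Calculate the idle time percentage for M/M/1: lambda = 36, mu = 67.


Idle fraction = (1 - rho) * 100 = (1 - 36/67) * 100 = 46.3%

46.3%


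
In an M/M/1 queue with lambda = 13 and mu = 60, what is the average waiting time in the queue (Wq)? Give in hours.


rho = 13/60; Wq = rho/(mu - lambda) = 0.0046 hours

0.0046 hours


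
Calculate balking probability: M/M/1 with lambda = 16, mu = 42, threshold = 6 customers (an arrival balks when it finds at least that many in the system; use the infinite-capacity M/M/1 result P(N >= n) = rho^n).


P(N >= 6) = rho^6 = (16/42)^6 = 0.0031

0.0031


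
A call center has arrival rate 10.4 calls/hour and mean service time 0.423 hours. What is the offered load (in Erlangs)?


Offered load a = lambda * E[S] = 10.4 * 0.423 = 4.4 Erlangs

4.4 Erlangs


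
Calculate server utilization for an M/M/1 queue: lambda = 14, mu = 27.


rho = lambda/mu = 14/27 = 0.5185

0.5185


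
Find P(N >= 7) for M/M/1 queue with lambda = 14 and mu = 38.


P(N >= 7) = rho^7 = (14/38)^7 = 0.0009

0.0009


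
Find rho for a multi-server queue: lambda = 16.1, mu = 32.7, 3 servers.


rho = lambda / (c * mu) = 16.1 / (3 * 32.7) = 0.1641

0.1641


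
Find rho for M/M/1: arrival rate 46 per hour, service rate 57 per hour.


rho = lambda/mu = 46/57 = 0.807

0.807


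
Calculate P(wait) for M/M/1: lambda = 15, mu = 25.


P(wait) = rho = lambda/mu = 15/25 = 0.6

0.6


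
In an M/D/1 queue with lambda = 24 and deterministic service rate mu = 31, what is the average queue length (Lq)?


M/D/1: Lq = rho^2 / (2*(1-rho)) where rho = 24/31; Lq = 1.33

1.33


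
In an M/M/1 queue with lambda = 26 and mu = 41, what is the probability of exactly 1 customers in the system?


rho = 26/41; P(n) = (1-rho)*rho^n = (1-26/41)*(26/41)^1 = 0.232

0.232


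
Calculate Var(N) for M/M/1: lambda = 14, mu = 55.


rho = 14/55; Var(N) = rho/(1-rho)^2 = 0.46

0.46


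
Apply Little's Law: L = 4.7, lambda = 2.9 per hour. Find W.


W = L / lambda = 4.7 / 2.9 = 1.6207 hours

1.6207 hours


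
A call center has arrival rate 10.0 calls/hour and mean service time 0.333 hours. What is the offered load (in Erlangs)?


Offered load a = lambda * E[S] = 10.0 * 0.333 = 3.33 Erlangs

3.33 Erlangs


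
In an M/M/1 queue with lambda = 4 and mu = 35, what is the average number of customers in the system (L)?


rho = 4/35; L = rho/(1-rho) = 0.13

0.13


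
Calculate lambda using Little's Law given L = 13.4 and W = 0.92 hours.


lambda = L / W = 13.4 / 0.92 = 14.57 per hour

14.57 per hour


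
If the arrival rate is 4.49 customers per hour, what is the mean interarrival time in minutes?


Mean interarrival time = 60/lambda = 60/4.49 = 13.36 minutes

13.36 minutes


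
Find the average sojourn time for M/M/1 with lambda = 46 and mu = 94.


W = 1/(mu - lambda) = 1/(94 - 46) = 0.0208 hours

0.0208 hours


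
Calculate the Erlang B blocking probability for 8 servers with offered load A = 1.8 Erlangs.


B(N,A) = (A^N/N!) / sum(A^k/k!, k=0..N) with N=8, A=1.8 = 0.0005

0.0005


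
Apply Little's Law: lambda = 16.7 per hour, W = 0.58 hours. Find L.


L = lambda * W = 16.7 * 0.58 = 9.69

9.69


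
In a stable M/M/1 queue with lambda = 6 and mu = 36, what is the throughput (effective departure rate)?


For a stable queue (lambda < mu), throughput = lambda = 6 per hour

6 per hour


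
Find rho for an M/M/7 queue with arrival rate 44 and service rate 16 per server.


rho = lambda/(c*mu) = 44/(7*16) = 0.3929

0.3929


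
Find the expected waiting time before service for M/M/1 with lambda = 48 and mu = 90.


rho = 48/90; Wq = rho/(mu - lambda) = 0.0127 hours

0.0127 hours


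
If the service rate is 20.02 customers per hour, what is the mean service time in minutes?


Mean service time = 60/mu = 60/20.02 = 3.0 minutes

3.0 minutes


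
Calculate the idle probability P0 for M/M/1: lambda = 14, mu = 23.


P0 = 1 - rho = 1 - 14/23 = 0.3913

0.3913


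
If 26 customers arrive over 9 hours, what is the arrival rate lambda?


lambda = total arrivals / time = 26 / 9 = 2.89 per hour

2.89 per hour


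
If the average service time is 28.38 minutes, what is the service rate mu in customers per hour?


mu = 60 / avg_service_time = 60 / 28.38 = 2.11 per hour

2.11 per hour


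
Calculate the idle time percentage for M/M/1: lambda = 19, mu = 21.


Idle fraction = (1 - rho) * 100 = (1 - 19/21) * 100 = 9.5%

9.5%


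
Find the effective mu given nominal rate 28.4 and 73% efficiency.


Effective rate = mu * efficiency = 28.4 * 0.73 = 20.73 per hour

20.73 per hour


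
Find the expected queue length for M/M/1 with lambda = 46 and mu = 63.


rho = 46/63; Lq = rho^2/(1-rho) = 1.98

1.98


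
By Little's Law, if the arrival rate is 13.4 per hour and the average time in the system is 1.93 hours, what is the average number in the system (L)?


L = lambda * W = 13.4 * 1.93 = 25.86

25.86


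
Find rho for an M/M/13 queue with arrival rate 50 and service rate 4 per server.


rho = lambda/(c*mu) = 50/(13*4) = 0.9615

0.9615


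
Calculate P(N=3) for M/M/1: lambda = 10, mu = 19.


rho = 10/19; P(n) = (1-rho)*rho^n = (1-10/19)*(10/19)^3 = 0.0691

0.0691


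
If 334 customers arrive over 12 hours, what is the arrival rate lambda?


lambda = total arrivals / time = 334 / 12 = 27.83 per hour

27.83 per hour


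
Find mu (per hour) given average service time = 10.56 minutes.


mu = 60 / avg_service_time = 60 / 10.56 = 5.68 per hour

5.68 per hour


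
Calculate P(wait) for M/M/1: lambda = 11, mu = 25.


P(wait) = rho = lambda/mu = 11/25 = 0.44

0.44


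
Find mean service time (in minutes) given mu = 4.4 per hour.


Mean service time = 60/mu = 60/4.4 = 13.64 minutes

13.64 minutes


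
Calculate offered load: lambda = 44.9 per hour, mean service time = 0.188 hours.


Offered load a = lambda * E[S] = 44.9 * 0.188 = 8.44 Erlangs

8.44 Erlangs


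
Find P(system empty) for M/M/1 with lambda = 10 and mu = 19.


P0 = 1 - rho = 1 - 10/19 = 0.4737

0.4737


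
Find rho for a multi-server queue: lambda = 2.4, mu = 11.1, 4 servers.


rho = lambda / (c * mu) = 2.4 / (4 * 11.1) = 0.0541

0.0541


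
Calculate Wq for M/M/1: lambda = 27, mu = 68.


rho = 27/68; Wq = rho/(mu - lambda) = 0.0097 hours

0.0097 hours


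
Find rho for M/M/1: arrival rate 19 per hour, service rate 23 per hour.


rho = lambda/mu = 19/23 = 0.8261

0.8261


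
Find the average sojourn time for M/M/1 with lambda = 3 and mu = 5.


W = 1/(mu - lambda) = 1/(5 - 3) = 0.5 hours

0.5 hours


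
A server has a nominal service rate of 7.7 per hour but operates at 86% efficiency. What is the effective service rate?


Effective rate = mu * efficiency = 7.7 * 0.86 = 6.62 per hour

6.62 per hour


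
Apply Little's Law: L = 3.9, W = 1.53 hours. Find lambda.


lambda = L / W = 3.9 / 1.53 = 2.55 per hour

2.55 per hour


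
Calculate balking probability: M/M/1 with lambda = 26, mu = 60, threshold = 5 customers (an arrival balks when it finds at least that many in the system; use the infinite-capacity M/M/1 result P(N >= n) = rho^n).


P(N >= 5) = rho^5 = (26/60)^5 = 0.0153

0.0153


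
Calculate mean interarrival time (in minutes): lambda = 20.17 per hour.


Mean interarrival time = 60/lambda = 60/20.17 = 2.97 minutes

2.97 minutes


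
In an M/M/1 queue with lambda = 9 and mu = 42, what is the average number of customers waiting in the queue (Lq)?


rho = 9/42; Lq = rho^2/(1-rho) = 0.06

0.06


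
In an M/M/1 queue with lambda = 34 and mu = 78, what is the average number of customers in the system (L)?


rho = 34/78; L = rho/(1-rho) = 0.77

0.77


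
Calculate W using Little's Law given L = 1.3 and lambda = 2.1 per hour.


W = L / lambda = 1.3 / 2.1 = 0.619 hours

0.619 hours


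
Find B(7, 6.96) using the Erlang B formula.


B(N,A) = (A^N/N!) / sum(A^k/k!, k=0..N) with N=7, A=6.96 = 0.2464

0.2464


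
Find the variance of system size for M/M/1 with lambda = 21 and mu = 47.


rho = 21/47; Var(N) = rho/(1-rho)^2 = 1.46

1.46


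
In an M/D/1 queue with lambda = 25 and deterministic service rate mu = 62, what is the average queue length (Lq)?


M/D/1: Lq = rho^2 / (2*(1-rho)) where rho = 25/62; Lq = 0.14

0.14


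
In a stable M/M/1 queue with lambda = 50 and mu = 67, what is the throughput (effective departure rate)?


For a stable queue (lambda < mu), throughput = lambda = 50 per hour

50 per hour


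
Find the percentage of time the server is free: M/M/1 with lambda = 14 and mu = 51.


Idle fraction = (1 - rho) * 100 = (1 - 14/51) * 100 = 72.5%

72.5%


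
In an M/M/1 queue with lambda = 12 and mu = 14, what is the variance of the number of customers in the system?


rho = 12/14; Var(N) = rho/(1-rho)^2 = 42.0

42.0


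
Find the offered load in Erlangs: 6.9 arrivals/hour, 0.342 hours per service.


Offered load a = lambda * E[S] = 6.9 * 0.342 = 2.36 Erlangs

2.36 Erlangs


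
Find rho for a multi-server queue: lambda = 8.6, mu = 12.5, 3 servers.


rho = lambda / (c * mu) = 8.6 / (3 * 12.5) = 0.2293

0.2293


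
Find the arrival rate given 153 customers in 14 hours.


lambda = total arrivals / time = 153 / 14 = 10.93 per hour

10.93 per hour


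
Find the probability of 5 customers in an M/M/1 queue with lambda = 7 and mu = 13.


rho = 7/13; P(n) = (1-rho)*rho^n = (1-7/13)*(7/13)^5 = 0.0209

0.0209


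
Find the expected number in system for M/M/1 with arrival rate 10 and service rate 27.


rho = 10/27; L = rho/(1-rho) = 0.59

0.59


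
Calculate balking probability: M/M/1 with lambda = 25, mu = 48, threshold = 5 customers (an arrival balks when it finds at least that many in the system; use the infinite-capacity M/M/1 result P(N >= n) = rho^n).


P(N >= 5) = rho^5 = (25/48)^5 = 0.0383

0.0383


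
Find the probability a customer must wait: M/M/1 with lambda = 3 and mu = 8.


P(wait) = rho = lambda/mu = 3/8 = 0.375

0.375


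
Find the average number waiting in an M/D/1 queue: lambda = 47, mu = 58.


M/D/1: Lq = rho^2 / (2*(1-rho)) where rho = 47/58; Lq = 1.73

1.73


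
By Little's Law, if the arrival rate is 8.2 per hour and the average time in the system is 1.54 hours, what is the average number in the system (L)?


L = lambda * W = 8.2 * 1.54 = 12.63

12.63


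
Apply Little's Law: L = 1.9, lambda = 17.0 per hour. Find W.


W = L / lambda = 1.9 / 17.0 = 0.1118 hours

0.1118 hours


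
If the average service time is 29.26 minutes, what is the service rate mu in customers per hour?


mu = 60 / avg_service_time = 60 / 29.26 = 2.05 per hour

2.05 per hour


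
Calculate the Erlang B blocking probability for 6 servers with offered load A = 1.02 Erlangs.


B(N,A) = (A^N/N!) / sum(A^k/k!, k=0..N) with N=6, A=1.02 = 0.0006

0.0006


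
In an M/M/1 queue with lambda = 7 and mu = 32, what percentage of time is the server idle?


Idle fraction = (1 - rho) * 100 = (1 - 7/32) * 100 = 78.1%

78.1%


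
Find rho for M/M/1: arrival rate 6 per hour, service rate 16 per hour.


rho = lambda/mu = 6/16 = 0.375

0.375


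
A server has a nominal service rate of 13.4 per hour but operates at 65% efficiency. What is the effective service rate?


Effective rate = mu * efficiency = 13.4 * 0.65 = 8.71 per hour

8.71 per hour


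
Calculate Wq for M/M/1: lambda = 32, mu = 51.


rho = 32/51; Wq = rho/(mu - lambda) = 0.033 hours

0.033 hours


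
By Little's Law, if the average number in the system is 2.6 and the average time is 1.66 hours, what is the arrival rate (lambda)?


lambda = L / W = 2.6 / 1.66 = 1.57 per hour

1.57 per hour


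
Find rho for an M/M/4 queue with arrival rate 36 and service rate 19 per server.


rho = lambda/(c*mu) = 36/(4*19) = 0.4737

0.4737


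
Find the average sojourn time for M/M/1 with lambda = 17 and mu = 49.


W = 1/(mu - lambda) = 1/(49 - 17) = 0.0313 hours

0.0313 hours


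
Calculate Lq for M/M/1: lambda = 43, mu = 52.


rho = 43/52; Lq = rho^2/(1-rho) = 3.95

3.95


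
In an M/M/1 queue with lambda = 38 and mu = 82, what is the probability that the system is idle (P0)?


P0 = 1 - rho = 1 - 38/82 = 0.5366

0.5366


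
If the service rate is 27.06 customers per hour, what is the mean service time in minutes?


Mean service time = 60/mu = 60/27.06 = 2.22 minutes

2.22 minutes


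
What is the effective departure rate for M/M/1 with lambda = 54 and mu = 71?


For a stable queue (lambda < mu), throughput = lambda = 54 per hour

54 per hour


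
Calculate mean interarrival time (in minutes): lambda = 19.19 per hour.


Mean interarrival time = 60/lambda = 60/19.19 = 3.13 minutes

3.13 minutes


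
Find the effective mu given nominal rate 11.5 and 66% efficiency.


Effective rate = mu * efficiency = 11.5 * 0.66 = 7.59 per hour

7.59 per hour


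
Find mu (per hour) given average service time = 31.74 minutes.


mu = 60 / avg_service_time = 60 / 31.74 = 1.89 per hour

1.89 per hour


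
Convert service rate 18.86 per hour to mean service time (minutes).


Mean service time = 60/mu = 60/18.86 = 3.18 minutes

3.18 minutes


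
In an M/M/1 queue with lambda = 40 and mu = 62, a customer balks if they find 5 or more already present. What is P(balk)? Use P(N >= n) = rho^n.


P(N >= 5) = rho^5 = (40/62)^5 = 0.1118

0.1118


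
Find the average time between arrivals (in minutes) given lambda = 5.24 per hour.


Mean interarrival time = 60/lambda = 60/5.24 = 11.45 minutes

11.45 minutes


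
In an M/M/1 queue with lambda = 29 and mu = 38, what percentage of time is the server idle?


Idle fraction = (1 - rho) * 100 = (1 - 29/38) * 100 = 23.7%

23.7%
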